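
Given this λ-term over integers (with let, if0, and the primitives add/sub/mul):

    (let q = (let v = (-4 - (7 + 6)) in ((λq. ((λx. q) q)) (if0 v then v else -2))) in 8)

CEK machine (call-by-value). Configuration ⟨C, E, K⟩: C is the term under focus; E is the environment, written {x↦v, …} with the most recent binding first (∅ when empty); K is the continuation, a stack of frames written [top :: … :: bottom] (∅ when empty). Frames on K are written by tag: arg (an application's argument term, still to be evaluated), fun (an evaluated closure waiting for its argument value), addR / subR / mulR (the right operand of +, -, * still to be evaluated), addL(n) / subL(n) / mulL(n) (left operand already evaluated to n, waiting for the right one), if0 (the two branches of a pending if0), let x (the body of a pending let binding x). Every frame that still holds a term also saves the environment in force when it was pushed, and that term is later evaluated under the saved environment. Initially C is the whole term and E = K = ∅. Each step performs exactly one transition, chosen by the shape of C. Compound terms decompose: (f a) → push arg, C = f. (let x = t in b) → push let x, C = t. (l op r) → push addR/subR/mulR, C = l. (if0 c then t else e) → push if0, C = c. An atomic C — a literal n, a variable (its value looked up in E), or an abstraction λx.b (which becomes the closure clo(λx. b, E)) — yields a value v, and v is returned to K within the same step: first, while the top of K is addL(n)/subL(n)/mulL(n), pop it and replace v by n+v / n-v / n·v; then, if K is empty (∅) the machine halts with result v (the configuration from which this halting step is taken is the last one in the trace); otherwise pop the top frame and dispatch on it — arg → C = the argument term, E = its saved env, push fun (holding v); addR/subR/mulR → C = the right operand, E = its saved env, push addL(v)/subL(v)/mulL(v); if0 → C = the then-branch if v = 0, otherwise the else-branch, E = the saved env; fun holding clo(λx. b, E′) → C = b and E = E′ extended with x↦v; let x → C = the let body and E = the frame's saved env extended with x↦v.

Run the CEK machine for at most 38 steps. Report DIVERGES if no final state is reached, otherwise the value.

Answer: 8

Derivation:
0. ⟨C=(let q = (let v = (-4 - (7 + 6)) in ((λq. ((λx. q) q)) (if0 v then v else -2))) in 8); E=∅; K=∅⟩
1. ⟨C=(let v = (-4 - (7 + 6)) in ((λq. ((λx. q) q)) (if0 v then v else -2))); E=∅; K=[let q]⟩
2. ⟨C=(-4 - (7 + 6)); E=∅; K=[let v :: let q]⟩
3. ⟨C=-4; E=∅; K=[subR :: let v :: let q]⟩
4. ⟨C=(7 + 6); E=∅; K=[subL(-4) :: let v :: let q]⟩
5. ⟨C=7; E=∅; K=[addR :: subL(-4) :: let v :: let q]⟩
6. ⟨C=6; E=∅; K=[addL(7) :: subL(-4) :: let v :: let q]⟩
7. ⟨C=((λq. ((λx. q) q)) (if0 v then v else -2)); E={v↦-17}; K=[let q]⟩
8. ⟨C=(λq. ((λx. q) q)); E={v↦-17}; K=[arg :: let q]⟩
9. ⟨C=(if0 v then v else -2); E={v↦-17}; K=[fun :: let q]⟩
10. ⟨C=v; E={v↦-17}; K=[if0 :: fun :: let q]⟩
11. ⟨C=-2; E={v↦-17}; K=[fun :: let q]⟩
12. ⟨C=((λx. q) q); E={q↦-2, v↦-17}; K=[let q]⟩
13. ⟨C=(λx. q); E={q↦-2, v↦-17}; K=[arg :: let q]⟩
14. ⟨C=q; E={q↦-2, v↦-17}; K=[fun :: let q]⟩
15. ⟨C=q; E={x↦-2, q↦-2, v↦-17}; K=[let q]⟩
16. ⟨C=8; E={q↦-2}; K=∅⟩
→ final value 8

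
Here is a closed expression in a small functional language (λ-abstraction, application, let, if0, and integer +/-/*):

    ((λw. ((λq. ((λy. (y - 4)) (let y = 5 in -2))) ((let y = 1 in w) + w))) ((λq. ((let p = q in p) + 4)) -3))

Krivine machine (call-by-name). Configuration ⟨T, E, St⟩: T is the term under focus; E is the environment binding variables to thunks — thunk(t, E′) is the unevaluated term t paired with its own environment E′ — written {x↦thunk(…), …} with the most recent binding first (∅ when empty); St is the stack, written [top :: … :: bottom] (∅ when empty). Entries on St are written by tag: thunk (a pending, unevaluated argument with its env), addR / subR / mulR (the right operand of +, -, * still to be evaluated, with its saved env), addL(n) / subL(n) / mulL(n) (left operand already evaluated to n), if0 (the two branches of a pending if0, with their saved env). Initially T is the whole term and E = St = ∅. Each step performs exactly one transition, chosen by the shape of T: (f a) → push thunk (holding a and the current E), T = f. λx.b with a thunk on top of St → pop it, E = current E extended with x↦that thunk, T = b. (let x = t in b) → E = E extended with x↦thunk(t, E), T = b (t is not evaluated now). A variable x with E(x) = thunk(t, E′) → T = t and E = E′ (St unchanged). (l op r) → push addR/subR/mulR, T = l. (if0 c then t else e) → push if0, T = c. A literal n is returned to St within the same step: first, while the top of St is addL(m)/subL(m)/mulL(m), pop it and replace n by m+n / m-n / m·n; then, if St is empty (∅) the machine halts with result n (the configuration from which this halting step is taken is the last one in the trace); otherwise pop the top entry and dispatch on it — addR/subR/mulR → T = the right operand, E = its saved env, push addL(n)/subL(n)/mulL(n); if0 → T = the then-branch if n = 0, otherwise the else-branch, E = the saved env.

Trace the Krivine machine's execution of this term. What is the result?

[0] [T=((λw. ((λq. ((λy. (y - 4)) (let y = 5 in -2))) ((let y = 1 in w) + w))) ((λq. ((let p = q in p) + 4)) -3)) | E=∅ | St=∅]
[1] [T=(λw. ((λq. ((λy. (y - 4)) (let y = 5 in -2))) ((let y = 1 in w) + w))) | E=∅ | St=[thunk]]
[2] [T=((λq. ((λy. (y - 4)) (let y = 5 in -2))) ((let y = 1 in w) + w)) | E={w↦thunk(((λq. ((let p = q in p) + 4)) -3), ∅)} | St=∅]
[3] [T=(λq. ((λy. (y - 4)) (let y = 5 in -2))) | E={w↦thunk(((λq. ((let p = q in p) + 4)) -3), ∅)} | St=[thunk]]
[4] [T=((λy. (y - 4)) (let y = 5 in -2)) | E={q↦thunk(((let y = 1 in w) + w), {w↦thunk(((λq. ((let p = q in p) + 4)) -3), ∅)}), w↦thunk(((λq. ((let p = q in p) + 4)) -3), ∅)} | St=∅]
[5] [T=(λy. (y - 4)) | E={q↦thunk(((let y = 1 in w) + w), {w↦thunk(((λq. ((let p = q in p) + 4)) -3), ∅)}), w↦thunk(((λq. ((let p = q in p) + 4)) -3), ∅)} | St=[thunk]]
[6] [T=(y - 4) | E={y↦thunk((let y = 5 in -2), {q↦thunk(((let y = 1 in w) + w), {w↦thunk(((λq. ((let p = q in p) + 4)) -3), ∅)}), w↦thunk(((λq. ((let p = q in p) + 4)) -3), ∅)}), q↦thunk(((let y = 1 in w) + w), {w↦thunk(((λq. ((let p = q in p) + 4)) -3), ∅)}), w↦thunk(((λq. ((let p = q in p) + 4)) -3), ∅)} | St=∅]
[7] [T=y | E={y↦thunk((let y = 5 in -2), {q↦thunk(((let y = 1 in w) + w), {w↦thunk(((λq. ((let p = q in p) + 4)) -3), ∅)}), w↦thunk(((λq. ((let p = q in p) + 4)) -3), ∅)}), q↦thunk(((let y = 1 in w) + w), {w↦thunk(((λq. ((let p = q in p) + 4)) -3), ∅)}), w↦thunk(((λq. ((let p = q in p) + 4)) -3), ∅)} | St=[subR]]
[8] [T=(let y = 5 in -2) | E={q↦thunk(((let y = 1 in w) + w), {w↦thunk(((λq. ((let p = q in p) + 4)) -3), ∅)}), w↦thunk(((λq. ((let p = q in p) + 4)) -3), ∅)} | St=[subR]]
[9] [T=-2 | E={y↦thunk(5, {q↦thunk(((let y = 1 in w) + w), {w↦thunk(((λq. ((let p = q in p) + 4)) -3), ∅)}), w↦thunk(((λq. ((let p = q in p) + 4)) -3), ∅)}), q↦thunk(((let y = 1 in w) + w), {w↦thunk(((λq. ((let p = q in p) + 4)) -3), ∅)}), w↦thunk(((λq. ((let p = q in p) + 4)) -3), ∅)} | St=[subR]]
[10] [T=4 | E={y↦thunk((let y = 5 in -2), {q↦thunk(((let y = 1 in w) + w), {w↦thunk(((λq. ((let p = q in p) + 4)) -3), ∅)}), w↦thunk(((λq. ((let p = q in p) + 4)) -3), ∅)}), q↦thunk(((let y = 1 in w) + w), {w↦thunk(((λq. ((let p = q in p) + 4)) -3), ∅)}), w↦thunk(((λq. ((let p = q in p) + 4)) -3), ∅)} | St=[subL(-2)]]
→ final value -6

Answer: -6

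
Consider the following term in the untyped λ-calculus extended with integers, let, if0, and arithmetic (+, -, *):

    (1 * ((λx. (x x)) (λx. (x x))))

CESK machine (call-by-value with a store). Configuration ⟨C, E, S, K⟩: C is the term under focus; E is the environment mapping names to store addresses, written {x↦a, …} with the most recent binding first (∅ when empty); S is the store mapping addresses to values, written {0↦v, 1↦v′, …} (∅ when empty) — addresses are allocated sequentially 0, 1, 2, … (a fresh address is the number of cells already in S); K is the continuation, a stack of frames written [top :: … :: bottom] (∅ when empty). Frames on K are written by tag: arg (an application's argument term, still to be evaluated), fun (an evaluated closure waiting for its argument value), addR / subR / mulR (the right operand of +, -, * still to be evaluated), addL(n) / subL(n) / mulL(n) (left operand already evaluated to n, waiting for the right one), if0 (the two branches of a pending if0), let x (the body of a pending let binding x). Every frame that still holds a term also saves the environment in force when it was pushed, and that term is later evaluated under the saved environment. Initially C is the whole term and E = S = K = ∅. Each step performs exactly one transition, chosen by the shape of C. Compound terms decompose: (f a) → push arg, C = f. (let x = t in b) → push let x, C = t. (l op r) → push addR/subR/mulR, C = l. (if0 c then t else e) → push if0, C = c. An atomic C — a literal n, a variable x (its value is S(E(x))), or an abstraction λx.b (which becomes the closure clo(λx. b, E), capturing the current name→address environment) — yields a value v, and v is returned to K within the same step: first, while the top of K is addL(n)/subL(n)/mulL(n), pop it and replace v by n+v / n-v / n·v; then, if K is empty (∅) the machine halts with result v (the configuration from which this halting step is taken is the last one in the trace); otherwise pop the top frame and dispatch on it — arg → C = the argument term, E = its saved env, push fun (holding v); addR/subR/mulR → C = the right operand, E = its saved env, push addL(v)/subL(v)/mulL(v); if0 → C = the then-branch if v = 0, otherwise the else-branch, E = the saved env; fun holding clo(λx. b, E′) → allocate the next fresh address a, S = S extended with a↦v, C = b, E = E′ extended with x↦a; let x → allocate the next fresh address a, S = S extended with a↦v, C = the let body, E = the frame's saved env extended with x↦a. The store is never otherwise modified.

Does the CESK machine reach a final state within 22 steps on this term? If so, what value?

[0] ⟨C=(1 * ((λx. (x x)) (λx. (x x)))); E=∅; S=∅; K=∅⟩
[1] ⟨C=1; E=∅; S=∅; K=[mulR]⟩
[2] ⟨C=((λx. (x x)) (λx. (x x))); E=∅; S=∅; K=[mulL(1)]⟩
[3] ⟨C=(λx. (x x)); E=∅; S=∅; K=[arg :: mulL(1)]⟩
[4] ⟨C=(λx. (x x)); E=∅; S=∅; K=[fun :: mulL(1)]⟩
[5] ⟨C=(x x); E={x↦0}; S={0↦clo(λx. (x x), ∅)}; K=[mulL(1)]⟩
[6] ⟨C=x; E={x↦0}; S={0↦clo(λx. (x x), ∅)}; K=[arg :: mulL(1)]⟩
[7] ⟨C=x; E={x↦0}; S={0↦clo(λx. (x x), ∅)}; K=[fun :: mulL(1)]⟩
[8] ⟨C=(x x); E={x↦1}; S={0↦clo(λx. (x x), ∅), 1↦clo(λx. (x x), ∅)}; K=[mulL(1)]⟩
[9] ⟨C=x; E={x↦1}; S={0↦clo(λx. (x x), ∅), 1↦clo(λx. (x x), ∅)}; K=[arg :: mulL(1)]⟩
[10] ⟨C=x; E={x↦1}; S={0↦clo(λx. (x x), ∅), 1↦clo(λx. (x x), ∅)}; K=[fun :: mulL(1)]⟩
[11] ⟨C=(x x); E={x↦2}; S={0↦clo(λx. (x x), ∅), 1↦clo(λx. (x x), ∅), 2↦clo(λx. (x x), ∅)}; K=[mulL(1)]⟩
[12] ⟨C=x; E={x↦2}; S={0↦clo(λx. (x x), ∅), 1↦clo(λx. (x x), ∅), 2↦clo(λx. (x x), ∅)}; K=[arg :: mulL(1)]⟩
[13] ⟨C=x; E={x↦2}; S={0↦clo(λx. (x x), ∅), 1↦clo(λx. (x x), ∅), 2↦clo(λx. (x x), ∅)}; K=[fun :: mulL(1)]⟩
[14] ⟨C=(x x); E={x↦3}; S={0↦clo(λx. (x x), ∅), 1↦clo(λx. (x x), ∅), 2↦clo(λx. (x x), ∅), 3↦clo(λx. (x x), ∅)}; K=[mulL(1)]⟩
[15] ⟨C=x; E={x↦3}; S={0↦clo(λx. (x x), ∅), 1↦clo(λx. (x x), ∅), 2↦clo(λx. (x x), ∅), 3↦clo(λx. (x x), ∅)}; K=[arg :: mulL(1)]⟩
[16] ⟨C=x; E={x↦3}; S={0↦clo(λx. (x x), ∅), 1↦clo(λx. (x x), ∅), 2↦clo(λx. (x x), ∅), 3↦clo(λx. (x x), ∅)}; K=[fun :: mulL(1)]⟩
[17] ⟨C=(x x); E={x↦4}; S={0↦clo(λx. (x x), ∅), 1↦clo(λx. (x x), ∅), 2↦clo(λx. (x x), ∅), 3↦clo(λx. (x x), ∅), 4↦clo(λx. (x x), ∅)}; K=[mulL(1)]⟩
[18] ⟨C=x; E={x↦4}; S={0↦clo(λx. (x x), ∅), 1↦clo(λx. (x x), ∅), 2↦clo(λx. (x x), ∅), 3↦clo(λx. (x x), ∅), 4↦clo(λx. (x x), ∅)}; K=[arg :: mulL(1)]⟩
[19] ⟨C=x; E={x↦4}; S={0↦clo(λx. (x x), ∅), 1↦clo(λx. (x x), ∅), 2↦clo(λx. (x x), ∅), 3↦clo(λx. (x x), ∅), 4↦clo(λx. (x x), ∅)}; K=[fun :: mulL(1)]⟩
[20] ⟨C=(x x); E={x↦5}; S={0↦clo(λx. (x x), ∅), 1↦clo(λx. (x x), ∅), 2↦clo(λx. (x x), ∅), 3↦clo(λx. (x x), ∅), 4↦clo(λx. (x x), ∅), 5↦clo(λx. (x x), ∅)}; K=[mulL(1)]⟩
[21] ⟨C=x; E={x↦5}; S={0↦clo(λx. (x x), ∅), 1↦clo(λx. (x x), ∅), 2↦clo(λx. (x x), ∅), 3↦clo(λx. (x x), ∅), 4↦clo(λx. (x x), ∅), 5↦clo(λx. (x x), ∅)}; K=[arg :: mulL(1)]⟩
[22] ⟨C=x; E={x↦5}; S={0↦clo(λx. (x x), ∅), 1↦clo(λx. (x x), ∅), 2↦clo(λx. (x x), ∅), 3↦clo(λx. (x x), ∅), 4↦clo(λx. (x x), ∅), 5↦clo(λx. (x x), ∅)}; K=[fun :: mulL(1)]⟩
→ 22 transitions taken and the configuration is still not final: no result within 22 steps

Answer: DIVERGES (no final state within 22 steps)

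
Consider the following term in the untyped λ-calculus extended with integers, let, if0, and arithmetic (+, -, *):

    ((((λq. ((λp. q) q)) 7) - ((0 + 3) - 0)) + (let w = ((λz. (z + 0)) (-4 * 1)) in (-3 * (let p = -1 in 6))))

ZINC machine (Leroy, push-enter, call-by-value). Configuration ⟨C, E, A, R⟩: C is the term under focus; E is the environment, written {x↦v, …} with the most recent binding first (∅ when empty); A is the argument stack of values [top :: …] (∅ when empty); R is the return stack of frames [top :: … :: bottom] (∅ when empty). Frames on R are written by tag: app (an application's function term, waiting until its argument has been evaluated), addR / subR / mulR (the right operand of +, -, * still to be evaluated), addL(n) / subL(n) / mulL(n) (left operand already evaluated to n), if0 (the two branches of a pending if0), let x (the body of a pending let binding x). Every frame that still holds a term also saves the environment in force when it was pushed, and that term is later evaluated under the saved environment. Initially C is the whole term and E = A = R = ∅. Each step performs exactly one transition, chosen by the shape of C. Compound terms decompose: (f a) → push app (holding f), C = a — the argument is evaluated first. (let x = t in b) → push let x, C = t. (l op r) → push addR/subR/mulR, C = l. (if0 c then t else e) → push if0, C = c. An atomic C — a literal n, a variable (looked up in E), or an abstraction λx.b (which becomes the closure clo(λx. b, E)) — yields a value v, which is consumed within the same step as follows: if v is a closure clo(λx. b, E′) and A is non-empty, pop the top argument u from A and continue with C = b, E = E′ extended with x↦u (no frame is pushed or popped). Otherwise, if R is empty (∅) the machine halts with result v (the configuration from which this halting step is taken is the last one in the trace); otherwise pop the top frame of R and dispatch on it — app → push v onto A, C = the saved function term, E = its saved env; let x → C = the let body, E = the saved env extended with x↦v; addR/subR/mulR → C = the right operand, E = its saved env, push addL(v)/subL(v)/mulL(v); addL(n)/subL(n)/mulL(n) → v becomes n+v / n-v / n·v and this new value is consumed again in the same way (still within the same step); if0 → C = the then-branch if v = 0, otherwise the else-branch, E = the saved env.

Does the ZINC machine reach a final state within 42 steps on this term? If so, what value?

Answer: -14

Derivation:
0. ⟨C=((((λq. ((λp. q) q)) 7) - ((0 + 3) - 0)) + (let w = ((λz. (z + 0)) (-4 * 1)) in (-3 * (let p = -1 in 6)))); E=∅; A=∅; R=∅⟩
1. ⟨C=(((λq. ((λp. q) q)) 7) - ((0 + 3) - 0)); E=∅; A=∅; R=[addR]⟩
2. ⟨C=((λq. ((λp. q) q)) 7); E=∅; A=∅; R=[subR :: addR]⟩
3. ⟨C=7; E=∅; A=∅; R=[app :: subR :: addR]⟩
4. ⟨C=(λq. ((λp. q) q)); E=∅; A=[7]; R=[subR :: addR]⟩
5. ⟨C=((λp. q) q); E={q↦7}; A=∅; R=[subR :: addR]⟩
6. ⟨C=q; E={q↦7}; A=∅; R=[app :: subR :: addR]⟩
7. ⟨C=(λp. q); E={q↦7}; A=[7]; R=[subR :: addR]⟩
8. ⟨C=q; E={p↦7, q↦7}; A=∅; R=[subR :: addR]⟩
9. ⟨C=((0 + 3) - 0); E=∅; A=∅; R=[subL(7) :: addR]⟩
10. ⟨C=(0 + 3); E=∅; A=∅; R=[subR :: subL(7) :: addR]⟩
11. ⟨C=0; E=∅; A=∅; R=[addR :: subR :: subL(7) :: addR]⟩
12. ⟨C=3; E=∅; A=∅; R=[addL(0) :: subR :: subL(7) :: addR]⟩
13. ⟨C=0; E=∅; A=∅; R=[subL(3) :: subL(7) :: addR]⟩
14. ⟨C=(let w = ((λz. (z + 0)) (-4 * 1)) in (-3 * (let p = -1 in 6))); E=∅; A=∅; R=[addL(4)]⟩
15. ⟨C=((λz. (z + 0)) (-4 * 1)); E=∅; A=∅; R=[let w :: addL(4)]⟩
16. ⟨C=(-4 * 1); E=∅; A=∅; R=[app :: let w :: addL(4)]⟩
17. ⟨C=-4; E=∅; A=∅; R=[mulR :: app :: let w :: addL(4)]⟩
18. ⟨C=1; E=∅; A=∅; R=[mulL(-4) :: app :: let w :: addL(4)]⟩
19. ⟨C=(λz. (z + 0)); E=∅; A=[-4]; R=[let w :: addL(4)]⟩
20. ⟨C=(z + 0); E={z↦-4}; A=∅; R=[let w :: addL(4)]⟩
21. ⟨C=z; E={z↦-4}; A=∅; R=[addR :: let w :: addL(4)]⟩
22. ⟨C=0; E={z↦-4}; A=∅; R=[addL(-4) :: let w :: addL(4)]⟩
23. ⟨C=(-3 * (let p = -1 in 6)); E={w↦-4}; A=∅; R=[addL(4)]⟩
24. ⟨C=-3; E={w↦-4}; A=∅; R=[mulR :: addL(4)]⟩
25. ⟨C=(let p = -1 in 6); E={w↦-4}; A=∅; R=[mulL(-3) :: addL(4)]⟩
26. ⟨C=-1; E={w↦-4}; A=∅; R=[let p :: mulL(-3) :: addL(4)]⟩
27. ⟨C=6; E={p↦-1, w↦-4}; A=∅; R=[mulL(-3) :: addL(4)]⟩
→ final value -14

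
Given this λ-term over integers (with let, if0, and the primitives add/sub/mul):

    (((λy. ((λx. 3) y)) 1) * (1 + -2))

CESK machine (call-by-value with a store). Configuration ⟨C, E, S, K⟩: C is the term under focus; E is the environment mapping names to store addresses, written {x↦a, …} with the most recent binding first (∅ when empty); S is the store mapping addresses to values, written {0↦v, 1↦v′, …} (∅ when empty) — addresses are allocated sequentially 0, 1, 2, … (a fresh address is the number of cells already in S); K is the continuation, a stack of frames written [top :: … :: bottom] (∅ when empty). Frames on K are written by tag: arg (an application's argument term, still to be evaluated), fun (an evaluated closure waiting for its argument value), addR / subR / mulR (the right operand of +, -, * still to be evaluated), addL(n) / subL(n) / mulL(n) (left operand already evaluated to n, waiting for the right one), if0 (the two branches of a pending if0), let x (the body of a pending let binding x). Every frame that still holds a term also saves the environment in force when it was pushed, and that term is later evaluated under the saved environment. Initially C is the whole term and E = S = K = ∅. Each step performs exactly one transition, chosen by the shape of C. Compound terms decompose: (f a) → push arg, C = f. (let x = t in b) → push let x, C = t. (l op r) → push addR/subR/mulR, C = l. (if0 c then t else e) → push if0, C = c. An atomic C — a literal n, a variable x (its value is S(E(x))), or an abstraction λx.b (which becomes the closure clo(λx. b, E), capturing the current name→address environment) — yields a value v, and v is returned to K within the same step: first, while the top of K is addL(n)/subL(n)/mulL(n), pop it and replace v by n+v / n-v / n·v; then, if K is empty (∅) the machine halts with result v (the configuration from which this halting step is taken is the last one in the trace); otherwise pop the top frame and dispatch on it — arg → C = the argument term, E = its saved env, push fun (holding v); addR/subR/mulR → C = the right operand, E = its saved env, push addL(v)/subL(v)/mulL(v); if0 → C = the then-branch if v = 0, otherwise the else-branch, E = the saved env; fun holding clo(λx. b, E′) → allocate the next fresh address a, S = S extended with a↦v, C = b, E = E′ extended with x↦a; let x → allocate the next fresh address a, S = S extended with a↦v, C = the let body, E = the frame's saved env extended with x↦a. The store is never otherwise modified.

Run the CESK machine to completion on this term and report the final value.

Answer: -3

Derivation:
step 0: ⟨C=(((λy. ((λx. 3) y)) 1) * (1 + -2)); E=∅; S=∅; K=∅⟩
step 1: ⟨C=((λy. ((λx. 3) y)) 1); E=∅; S=∅; K=[mulR]⟩
step 2: ⟨C=(λy. ((λx. 3) y)); E=∅; S=∅; K=[arg :: mulR]⟩
step 3: ⟨C=1; E=∅; S=∅; K=[fun :: mulR]⟩
step 4: ⟨C=((λx. 3) y); E={y↦0}; S={0↦1}; K=[mulR]⟩
step 5: ⟨C=(λx. 3); E={y↦0}; S={0↦1}; K=[arg :: mulR]⟩
step 6: ⟨C=y; E={y↦0}; S={0↦1}; K=[fun :: mulR]⟩
step 7: ⟨C=3; E={x↦1, y↦0}; S={0↦1, 1↦1}; K=[mulR]⟩
step 8: ⟨C=(1 + -2); E=∅; S={0↦1, 1↦1}; K=[mulL(3)]⟩
step 9: ⟨C=1; E=∅; S={0↦1, 1↦1}; K=[addR :: mulL(3)]⟩
step 10: ⟨C=-2; E=∅; S={0↦1, 1↦1}; K=[addL(1) :: mulL(3)]⟩
→ final value -3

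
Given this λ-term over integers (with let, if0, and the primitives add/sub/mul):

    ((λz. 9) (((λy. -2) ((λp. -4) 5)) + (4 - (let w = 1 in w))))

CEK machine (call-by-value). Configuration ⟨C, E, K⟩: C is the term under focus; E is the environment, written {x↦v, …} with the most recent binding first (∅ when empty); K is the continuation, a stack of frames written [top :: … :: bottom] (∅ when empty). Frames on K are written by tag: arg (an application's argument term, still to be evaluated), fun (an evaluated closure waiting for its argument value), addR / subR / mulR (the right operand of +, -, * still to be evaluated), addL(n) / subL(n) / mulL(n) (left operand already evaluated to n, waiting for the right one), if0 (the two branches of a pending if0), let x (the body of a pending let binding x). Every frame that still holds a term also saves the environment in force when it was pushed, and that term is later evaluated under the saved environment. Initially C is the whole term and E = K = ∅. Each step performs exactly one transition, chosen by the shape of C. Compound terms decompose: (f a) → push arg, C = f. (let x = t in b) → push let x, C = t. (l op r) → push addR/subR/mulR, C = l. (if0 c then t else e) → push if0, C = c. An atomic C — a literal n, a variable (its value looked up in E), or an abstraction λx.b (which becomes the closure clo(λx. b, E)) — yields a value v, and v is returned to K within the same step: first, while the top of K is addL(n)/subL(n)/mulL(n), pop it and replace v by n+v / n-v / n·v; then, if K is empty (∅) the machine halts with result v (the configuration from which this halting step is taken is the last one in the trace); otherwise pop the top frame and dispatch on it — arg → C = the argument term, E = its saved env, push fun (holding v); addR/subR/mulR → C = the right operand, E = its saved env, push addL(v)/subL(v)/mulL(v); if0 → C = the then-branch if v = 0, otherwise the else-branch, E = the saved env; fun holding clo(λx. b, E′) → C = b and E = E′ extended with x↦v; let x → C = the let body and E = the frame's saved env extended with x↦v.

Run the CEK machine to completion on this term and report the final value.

[0] ⟨C=((λz. 9) (((λy. -2) ((λp. -4) 5)) + (4 - (let w = 1 in w)))); E=∅; K=∅⟩
[1] ⟨C=(λz. 9); E=∅; K=[arg]⟩
[2] ⟨C=(((λy. -2) ((λp. -4) 5)) + (4 - (let w = 1 in w))); E=∅; K=[fun]⟩
[3] ⟨C=((λy. -2) ((λp. -4) 5)); E=∅; K=[addR :: fun]⟩
[4] ⟨C=(λy. -2); E=∅; K=[arg :: addR :: fun]⟩
[5] ⟨C=((λp. -4) 5); E=∅; K=[fun :: addR :: fun]⟩
[6] ⟨C=(λp. -4); E=∅; K=[arg :: fun :: addR :: fun]⟩
[7] ⟨C=5; E=∅; K=[fun :: fun :: addR :: fun]⟩
[8] ⟨C=-4; E={p↦5}; K=[fun :: addR :: fun]⟩
[9] ⟨C=-2; E={y↦-4}; K=[addR :: fun]⟩
[10] ⟨C=(4 - (let w = 1 in w)); E=∅; K=[addL(-2) :: fun]⟩
[11] ⟨C=4; E=∅; K=[subR :: addL(-2) :: fun]⟩
[12] ⟨C=(let w = 1 in w); E=∅; K=[subL(4) :: addL(-2) :: fun]⟩
[13] ⟨C=1; E=∅; K=[let w :: subL(4) :: addL(-2) :: fun]⟩
[14] ⟨C=w; E={w↦1}; K=[subL(4) :: addL(-2) :: fun]⟩
[15] ⟨C=9; E={z↦1}; K=∅⟩
→ final value 9

Answer: 9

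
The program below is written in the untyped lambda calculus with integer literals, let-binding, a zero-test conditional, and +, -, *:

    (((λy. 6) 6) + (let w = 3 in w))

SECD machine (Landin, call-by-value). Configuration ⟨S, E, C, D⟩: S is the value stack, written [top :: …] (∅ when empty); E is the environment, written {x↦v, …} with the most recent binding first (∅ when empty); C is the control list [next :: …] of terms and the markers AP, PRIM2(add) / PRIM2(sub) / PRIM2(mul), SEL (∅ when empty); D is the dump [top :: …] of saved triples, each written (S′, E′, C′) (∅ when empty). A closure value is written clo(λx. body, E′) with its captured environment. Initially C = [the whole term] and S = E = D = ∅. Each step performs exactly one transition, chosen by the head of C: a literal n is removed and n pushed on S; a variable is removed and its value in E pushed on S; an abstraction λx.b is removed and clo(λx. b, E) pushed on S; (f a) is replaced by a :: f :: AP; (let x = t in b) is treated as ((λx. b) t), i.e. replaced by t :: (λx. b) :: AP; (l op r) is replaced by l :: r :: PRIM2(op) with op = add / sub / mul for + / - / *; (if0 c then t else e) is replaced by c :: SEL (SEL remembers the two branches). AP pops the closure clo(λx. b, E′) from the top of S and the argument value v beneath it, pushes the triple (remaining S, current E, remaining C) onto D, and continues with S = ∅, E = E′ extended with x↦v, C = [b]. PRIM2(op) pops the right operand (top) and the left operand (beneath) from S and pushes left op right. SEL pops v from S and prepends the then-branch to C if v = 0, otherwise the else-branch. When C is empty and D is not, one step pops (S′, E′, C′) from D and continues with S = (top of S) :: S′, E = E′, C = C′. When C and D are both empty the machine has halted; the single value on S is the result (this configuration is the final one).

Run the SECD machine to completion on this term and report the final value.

t=0: ⟨S=∅; E=∅; C=[(((λy. 6) 6) + (let w = 3 in w))]; D=∅⟩
t=1: ⟨S=∅; E=∅; C=[((λy. 6) 6) :: (let w = 3 in w) :: PRIM2(add)]; D=∅⟩
t=2: ⟨S=∅; E=∅; C=[6 :: (λy. 6) :: AP :: (let w = 3 in w) :: PRIM2(add)]; D=∅⟩
t=3: ⟨S=[6]; E=∅; C=[(λy. 6) :: AP :: (let w = 3 in w) :: PRIM2(add)]; D=∅⟩
t=4: ⟨S=[clo(λy. 6, ∅) :: 6]; E=∅; C=[AP :: (let w = 3 in w) :: PRIM2(add)]; D=∅⟩
t=5: ⟨S=∅; E={y↦6}; C=[6]; D=[(∅, ∅, [(let w = 3 in w) :: PRIM2(add)])]⟩
t=6: ⟨S=[6]; E={y↦6}; C=∅; D=[(∅, ∅, [(let w = 3 in w) :: PRIM2(add)])]⟩
t=7: ⟨S=[6]; E=∅; C=[(let w = 3 in w) :: PRIM2(add)]; D=∅⟩
t=8: ⟨S=[6]; E=∅; C=[3 :: (λw. w) :: AP :: PRIM2(add)]; D=∅⟩
t=9: ⟨S=[3 :: 6]; E=∅; C=[(λw. w) :: AP :: PRIM2(add)]; D=∅⟩
t=10: ⟨S=[clo(λw. w, ∅) :: 3 :: 6]; E=∅; C=[AP :: PRIM2(add)]; D=∅⟩
t=11: ⟨S=∅; E={w↦3}; C=[w]; D=[([6], ∅, [PRIM2(add)])]⟩
t=12: ⟨S=[3]; E={w↦3}; C=∅; D=[([6], ∅, [PRIM2(add)])]⟩
t=13: ⟨S=[3 :: 6]; E=∅; C=[PRIM2(add)]; D=∅⟩
t=14: ⟨S=[9]; E=∅; C=∅; D=∅⟩
→ final value 9

Answer: 9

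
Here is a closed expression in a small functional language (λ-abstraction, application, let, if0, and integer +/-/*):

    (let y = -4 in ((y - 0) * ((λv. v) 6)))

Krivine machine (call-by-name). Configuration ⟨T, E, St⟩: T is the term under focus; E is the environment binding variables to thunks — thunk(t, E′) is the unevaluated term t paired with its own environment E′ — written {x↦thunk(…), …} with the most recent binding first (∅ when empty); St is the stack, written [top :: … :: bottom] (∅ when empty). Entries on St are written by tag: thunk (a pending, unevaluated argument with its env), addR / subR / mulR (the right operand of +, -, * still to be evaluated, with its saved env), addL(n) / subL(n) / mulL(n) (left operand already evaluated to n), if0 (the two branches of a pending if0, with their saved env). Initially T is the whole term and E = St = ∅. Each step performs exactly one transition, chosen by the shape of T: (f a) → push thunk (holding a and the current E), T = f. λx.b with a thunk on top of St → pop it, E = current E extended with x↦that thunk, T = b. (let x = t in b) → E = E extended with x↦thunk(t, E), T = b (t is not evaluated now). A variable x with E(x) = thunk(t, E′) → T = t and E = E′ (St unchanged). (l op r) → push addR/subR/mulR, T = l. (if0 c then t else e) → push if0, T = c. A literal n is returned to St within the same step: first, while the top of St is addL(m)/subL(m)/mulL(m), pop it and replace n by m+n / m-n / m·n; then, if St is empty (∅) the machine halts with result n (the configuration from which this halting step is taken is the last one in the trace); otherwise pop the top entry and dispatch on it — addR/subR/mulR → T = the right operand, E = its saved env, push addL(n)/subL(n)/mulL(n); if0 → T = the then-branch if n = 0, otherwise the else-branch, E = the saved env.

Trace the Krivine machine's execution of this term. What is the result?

step 0: ⟨T=(let y = -4 in ((y - 0) * ((λv. v) 6))); E=∅; St=∅⟩
step 1: ⟨T=((y - 0) * ((λv. v) 6)); E={y↦thunk(-4, ∅)}; St=∅⟩
step 2: ⟨T=(y - 0); E={y↦thunk(-4, ∅)}; St=[mulR]⟩
step 3: ⟨T=y; E={y↦thunk(-4, ∅)}; St=[subR :: mulR]⟩
step 4: ⟨T=-4; E=∅; St=[subR :: mulR]⟩
step 5: ⟨T=0; E={y↦thunk(-4, ∅)}; St=[subL(-4) :: mulR]⟩
step 6: ⟨T=((λv. v) 6); E={y↦thunk(-4, ∅)}; St=[mulL(-4)]⟩
step 7: ⟨T=(λv. v); E={y↦thunk(-4, ∅)}; St=[thunk :: mulL(-4)]⟩
step 8: ⟨T=v; E={v↦thunk(6, {y↦thunk(-4, ∅)}), y↦thunk(-4, ∅)}; St=[mulL(-4)]⟩
step 9: ⟨T=6; E={y↦thunk(-4, ∅)}; St=[mulL(-4)]⟩
→ final value -24

Answer: -24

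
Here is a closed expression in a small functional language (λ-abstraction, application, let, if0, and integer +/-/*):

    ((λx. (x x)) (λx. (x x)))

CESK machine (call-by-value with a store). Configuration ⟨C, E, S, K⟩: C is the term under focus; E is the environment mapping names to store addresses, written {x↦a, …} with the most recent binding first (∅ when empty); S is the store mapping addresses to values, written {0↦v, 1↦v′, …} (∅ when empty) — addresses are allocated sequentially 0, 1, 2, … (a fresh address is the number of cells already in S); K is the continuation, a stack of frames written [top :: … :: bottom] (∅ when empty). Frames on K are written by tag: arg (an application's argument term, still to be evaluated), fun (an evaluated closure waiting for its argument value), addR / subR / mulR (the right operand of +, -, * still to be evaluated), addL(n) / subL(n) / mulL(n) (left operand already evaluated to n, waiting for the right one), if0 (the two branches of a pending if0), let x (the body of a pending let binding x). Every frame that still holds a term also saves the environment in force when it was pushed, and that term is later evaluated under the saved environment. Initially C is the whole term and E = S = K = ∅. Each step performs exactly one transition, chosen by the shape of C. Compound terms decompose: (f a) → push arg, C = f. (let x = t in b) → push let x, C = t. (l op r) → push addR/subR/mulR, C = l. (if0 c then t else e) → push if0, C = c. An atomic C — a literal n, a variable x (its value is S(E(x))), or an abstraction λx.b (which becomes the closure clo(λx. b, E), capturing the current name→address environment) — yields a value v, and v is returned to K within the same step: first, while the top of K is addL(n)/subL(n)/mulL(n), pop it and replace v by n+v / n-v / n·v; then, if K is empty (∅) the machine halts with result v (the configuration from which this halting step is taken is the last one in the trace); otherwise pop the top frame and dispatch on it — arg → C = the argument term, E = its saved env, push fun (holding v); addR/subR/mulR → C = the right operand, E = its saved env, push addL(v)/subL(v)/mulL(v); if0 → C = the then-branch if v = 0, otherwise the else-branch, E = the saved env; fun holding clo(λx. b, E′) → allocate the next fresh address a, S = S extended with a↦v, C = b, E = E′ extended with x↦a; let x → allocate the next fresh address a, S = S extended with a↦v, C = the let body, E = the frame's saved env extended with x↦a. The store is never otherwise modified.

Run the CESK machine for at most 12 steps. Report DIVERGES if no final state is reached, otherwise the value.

t=0: <C=((λx. (x x)) (λx. (x x))), E=∅, S=∅, K=∅>
t=1: <C=(λx. (x x)), E=∅, S=∅, K=[arg]>
t=2: <C=(λx. (x x)), E=∅, S=∅, K=[fun]>
t=3: <C=(x x), E={x↦0}, S={0↦clo(λx. (x x), ∅)}, K=∅>
t=4: <C=x, E={x↦0}, S={0↦clo(λx. (x x), ∅)}, K=[arg]>
t=5: <C=x, E={x↦0}, S={0↦clo(λx. (x x), ∅)}, K=[fun]>
t=6: <C=(x x), E={x↦1}, S={0↦clo(λx. (x x), ∅), 1↦clo(λx. (x x), ∅)}, K=∅>
t=7: <C=x, E={x↦1}, S={0↦clo(λx. (x x), ∅), 1↦clo(λx. (x x), ∅)}, K=[arg]>
t=8: <C=x, E={x↦1}, S={0↦clo(λx. (x x), ∅), 1↦clo(λx. (x x), ∅)}, K=[fun]>
t=9: <C=(x x), E={x↦2}, S={0↦clo(λx. (x x), ∅), 1↦clo(λx. (x x), ∅), 2↦clo(λx. (x x), ∅)}, K=∅>
t=10: <C=x, E={x↦2}, S={0↦clo(λx. (x x), ∅), 1↦clo(λx. (x x), ∅), 2↦clo(λx. (x x), ∅)}, K=[arg]>
t=11: <C=x, E={x↦2}, S={0↦clo(λx. (x x), ∅), 1↦clo(λx. (x x), ∅), 2↦clo(λx. (x x), ∅)}, K=[fun]>
t=12: <C=(x x), E={x↦3}, S={0↦clo(λx. (x x), ∅), 1↦clo(λx. (x x), ∅), 2↦clo(λx. (x x), ∅), 3↦clo(λx. (x x), ∅)}, K=∅>
→ 12 transitions taken and the configuration is still not final: no result within 12 steps

Answer: DIVERGES (no final state within 12 steps)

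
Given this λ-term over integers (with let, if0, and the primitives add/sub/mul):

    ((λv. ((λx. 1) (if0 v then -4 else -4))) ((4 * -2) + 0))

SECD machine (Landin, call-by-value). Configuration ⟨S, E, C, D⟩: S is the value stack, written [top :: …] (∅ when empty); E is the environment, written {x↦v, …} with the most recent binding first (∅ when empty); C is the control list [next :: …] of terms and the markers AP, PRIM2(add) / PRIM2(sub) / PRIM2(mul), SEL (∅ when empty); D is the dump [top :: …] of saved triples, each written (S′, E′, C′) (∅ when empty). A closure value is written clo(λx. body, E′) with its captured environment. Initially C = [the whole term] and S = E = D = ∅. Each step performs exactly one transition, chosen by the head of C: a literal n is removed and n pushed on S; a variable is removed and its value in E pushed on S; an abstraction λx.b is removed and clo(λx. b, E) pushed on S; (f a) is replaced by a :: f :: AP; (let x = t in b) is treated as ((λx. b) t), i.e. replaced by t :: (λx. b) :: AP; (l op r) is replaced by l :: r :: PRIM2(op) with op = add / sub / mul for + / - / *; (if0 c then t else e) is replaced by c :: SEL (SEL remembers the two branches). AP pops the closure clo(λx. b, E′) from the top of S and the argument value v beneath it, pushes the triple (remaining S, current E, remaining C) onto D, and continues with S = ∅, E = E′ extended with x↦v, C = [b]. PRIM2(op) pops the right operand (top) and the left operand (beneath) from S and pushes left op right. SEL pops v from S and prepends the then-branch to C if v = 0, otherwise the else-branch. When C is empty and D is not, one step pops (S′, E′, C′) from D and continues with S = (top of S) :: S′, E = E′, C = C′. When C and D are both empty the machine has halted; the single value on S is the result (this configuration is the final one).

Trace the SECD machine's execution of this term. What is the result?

Answer: 1

Machine steps:
step 0: ⟨S=∅; E=∅; C=[((λv. ((λx. 1) (if0 v then -4 else -4))) ((4 * -2) + 0))]; D=∅⟩
step 1: ⟨S=∅; E=∅; C=[((4 * -2) + 0) :: (λv. ((λx. 1) (if0 v then -4 else -4))) :: AP]; D=∅⟩
step 2: ⟨S=∅; E=∅; C=[(4 * -2) :: 0 :: PRIM2(add) :: (λv. ((λx. 1) (if0 v then -4 else -4))) :: AP]; D=∅⟩
step 3: ⟨S=∅; E=∅; C=[4 :: -2 :: PRIM2(mul) :: 0 :: PRIM2(add) :: (λv. ((λx. 1) (if0 v then -4 else -4))) :: AP]; D=∅⟩
step 4: ⟨S=[4]; E=∅; C=[-2 :: PRIM2(mul) :: 0 :: PRIM2(add) :: (λv. ((λx. 1) (if0 v then -4 else -4))) :: AP]; D=∅⟩
step 5: ⟨S=[-2 :: 4]; E=∅; C=[PRIM2(mul) :: 0 :: PRIM2(add) :: (λv. ((λx. 1) (if0 v then -4 else -4))) :: AP]; D=∅⟩
step 6: ⟨S=[-8]; E=∅; C=[0 :: PRIM2(add) :: (λv. ((λx. 1) (if0 v then -4 else -4))) :: AP]; D=∅⟩
step 7: ⟨S=[0 :: -8]; E=∅; C=[PRIM2(add) :: (λv. ((λx. 1) (if0 v then -4 else -4))) :: AP]; D=∅⟩
step 8: ⟨S=[-8]; E=∅; C=[(λv. ((λx. 1) (if0 v then -4 else -4))) :: AP]; D=∅⟩
step 9: ⟨S=[clo(λv. ((λx. 1) (if0 v then -4 else -4)), ∅) :: -8]; E=∅; C=[AP]; D=∅⟩
step 10: ⟨S=∅; E={v↦-8}; C=[((λx. 1) (if0 v then -4 else -4))]; D=[(∅, ∅, ∅)]⟩
step 11: ⟨S=∅; E={v↦-8}; C=[(if0 v then -4 else -4) :: (λx. 1) :: AP]; D=[(∅, ∅, ∅)]⟩
step 12: ⟨S=∅; E={v↦-8}; C=[v :: SEL :: (λx. 1) :: AP]; D=[(∅, ∅, ∅)]⟩
step 13: ⟨S=[-8]; E={v↦-8}; C=[SEL :: (λx. 1) :: AP]; D=[(∅, ∅, ∅)]⟩
step 14: ⟨S=∅; E={v↦-8}; C=[-4 :: (λx. 1) :: AP]; D=[(∅, ∅, ∅)]⟩
step 15: ⟨S=[-4]; E={v↦-8}; C=[(λx. 1) :: AP]; D=[(∅, ∅, ∅)]⟩
step 16: ⟨S=[clo(λx. 1, {v↦-8}) :: -4]; E={v↦-8}; C=[AP]; D=[(∅, ∅, ∅)]⟩
step 17: ⟨S=∅; E={x↦-4, v↦-8}; C=[1]; D=[(∅, {v↦-8}, ∅) :: (∅, ∅, ∅)]⟩
step 18: ⟨S=[1]; E={x↦-4, v↦-8}; C=∅; D=[(∅, {v↦-8}, ∅) :: (∅, ∅, ∅)]⟩
step 19: ⟨S=[1]; E={v↦-8}; C=∅; D=[(∅, ∅, ∅)]⟩
step 20: ⟨S=[1]; E=∅; C=∅; D=∅⟩
→ final value 1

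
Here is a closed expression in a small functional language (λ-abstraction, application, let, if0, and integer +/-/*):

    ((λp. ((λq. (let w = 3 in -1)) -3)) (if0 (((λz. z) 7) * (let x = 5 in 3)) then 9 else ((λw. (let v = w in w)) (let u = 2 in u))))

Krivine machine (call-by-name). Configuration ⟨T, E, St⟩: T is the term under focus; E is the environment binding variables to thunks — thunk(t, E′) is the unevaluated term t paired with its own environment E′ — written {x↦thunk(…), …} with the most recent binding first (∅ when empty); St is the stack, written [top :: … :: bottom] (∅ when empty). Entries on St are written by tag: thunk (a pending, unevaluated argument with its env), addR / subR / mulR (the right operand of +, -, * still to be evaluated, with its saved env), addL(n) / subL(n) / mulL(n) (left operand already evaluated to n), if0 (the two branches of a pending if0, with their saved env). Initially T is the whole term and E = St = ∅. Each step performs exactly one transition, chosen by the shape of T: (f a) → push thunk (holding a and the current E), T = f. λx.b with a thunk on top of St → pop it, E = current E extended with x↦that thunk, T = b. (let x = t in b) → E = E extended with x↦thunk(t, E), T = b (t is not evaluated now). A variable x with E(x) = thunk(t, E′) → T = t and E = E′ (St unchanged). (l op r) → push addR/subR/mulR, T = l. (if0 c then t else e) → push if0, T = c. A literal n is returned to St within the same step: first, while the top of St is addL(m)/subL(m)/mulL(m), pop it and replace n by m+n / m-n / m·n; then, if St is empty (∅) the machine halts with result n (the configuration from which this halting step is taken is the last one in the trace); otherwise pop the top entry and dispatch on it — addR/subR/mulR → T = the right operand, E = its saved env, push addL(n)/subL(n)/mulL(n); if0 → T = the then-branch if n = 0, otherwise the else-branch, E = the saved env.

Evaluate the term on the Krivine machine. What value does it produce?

t=0: <T=((λp. ((λq. (let w = 3 in -1)) -3)) (if0 (((λz. z) 7) * (let x = 5 in 3)) then 9 else ((λw. (let v = w in w)) (let u = 2 in u)))), E=∅, St=∅>
t=1: <T=(λp. ((λq. (let w = 3 in -1)) -3)), E=∅, St=[thunk]>
t=2: <T=((λq. (let w = 3 in -1)) -3), E={p↦thunk((if0 (((λz. z) 7) * (let x = 5 in 3)) then 9 else ((λw. (let v = w in w)) (let u = 2 in u))), ∅)}, St=∅>
t=3: <T=(λq. (let w = 3 in -1)), E={p↦thunk((if0 (((λz. z) 7) * (let x = 5 in 3)) then 9 else ((λw. (let v = w in w)) (let u = 2 in u))), ∅)}, St=[thunk]>
t=4: <T=(let w = 3 in -1), E={q↦thunk(-3, {p↦thunk((if0 (((λz. z) 7) * (let x = 5 in 3)) then 9 else ((λw. (let v = w in w)) (let u = 2 in u))), ∅)}), p↦thunk((if0 (((λz. z) 7) * (let x = 5 in 3)) then 9 else ((λw. (let v = w in w)) (let u = 2 in u))), ∅)}, St=∅>
t=5: <T=-1, E={w↦thunk(3, {q↦thunk(-3, {p↦thunk((if0 (((λz. z) 7) * (let x = 5 in 3)) then 9 else ((λw. (let v = w in w)) (let u = 2 in u))), ∅)}), p↦thunk((if0 (((λz. z) 7) * (let x = 5 in 3)) then 9 else ((λw. (let v = w in w)) (let u = 2 in u))), ∅)}), q↦thunk(-3, {p↦thunk((if0 (((λz. z) 7) * (let x = 5 in 3)) then 9 else ((λw. (let v = w in w)) (let u = 2 in u))), ∅)}), p↦thunk((if0 (((λz. z) 7) * (let x = 5 in 3)) then 9 else ((λw. (let v = w in w)) (let u = 2 in u))), ∅)}, St=∅>
→ final value -1

Answer: -1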